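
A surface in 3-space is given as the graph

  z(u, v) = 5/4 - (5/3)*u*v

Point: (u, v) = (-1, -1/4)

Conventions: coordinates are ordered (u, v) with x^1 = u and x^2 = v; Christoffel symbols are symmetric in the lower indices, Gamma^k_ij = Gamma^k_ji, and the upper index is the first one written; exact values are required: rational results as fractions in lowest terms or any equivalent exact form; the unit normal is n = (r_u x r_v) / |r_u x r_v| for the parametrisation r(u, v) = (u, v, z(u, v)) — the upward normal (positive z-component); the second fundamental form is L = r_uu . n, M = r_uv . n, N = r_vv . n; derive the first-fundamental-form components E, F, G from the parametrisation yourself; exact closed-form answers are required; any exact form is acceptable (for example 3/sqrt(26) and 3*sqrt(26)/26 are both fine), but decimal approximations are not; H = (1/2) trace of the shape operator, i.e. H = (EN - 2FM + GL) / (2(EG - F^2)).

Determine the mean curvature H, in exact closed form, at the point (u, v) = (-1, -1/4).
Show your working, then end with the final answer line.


z_u = 5/12, z_v = 5/3, z_uu = 0, z_uv = -5/3, z_vv = 0
E = 169/144, F = 25/36, G = 34/9; answer radicand W^2 = 569/144
unnormalised second-form numerators: l = 0, m = -5/3, n = 0; L = l/sqrt(569/144), and similarly M = m/sqrt(W^2), N = n/sqrt(W^2)
H = (E*n - 2*F*m + G*l) / (2*(EG - F^2)*sqrt(W^2)); E*n - 2*F*m + G*l = 125/54, EG - F^2 = 569/144, so H = (500/1707)/sqrt(569/144)

Answer: H = 2000*sqrt(569)/323761


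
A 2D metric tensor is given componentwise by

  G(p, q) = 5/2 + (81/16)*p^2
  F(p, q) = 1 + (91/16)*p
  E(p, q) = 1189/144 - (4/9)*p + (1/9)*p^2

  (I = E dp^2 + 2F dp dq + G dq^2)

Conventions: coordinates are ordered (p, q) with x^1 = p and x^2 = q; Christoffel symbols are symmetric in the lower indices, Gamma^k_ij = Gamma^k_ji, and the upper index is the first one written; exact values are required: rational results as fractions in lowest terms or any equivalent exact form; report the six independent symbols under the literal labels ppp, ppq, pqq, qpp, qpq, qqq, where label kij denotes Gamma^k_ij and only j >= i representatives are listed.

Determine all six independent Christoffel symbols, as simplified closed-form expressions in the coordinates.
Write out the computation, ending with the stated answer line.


E = 1189/144 - (4/9)*p + (1/9)*p^2; F = 1 + (91/16)*p; G = 5/2 + (81/16)*p^2
Gamma^k_ij = (1/2) g^{kl} (d_i g_jl + d_j g_il - d_l g_ij), with g^inv = (1/(EG-F^2)) [[G, -F], [-F, E]]
first partials: E_p = -4/9 + (2/9)*p, E_q = 0, F_p = 91/16, F_q = 0, G_p = (81/8)*p, G_q = 0
D = EG - F^2 = 5657/288 - (899/72)*p + (5605/576)*p^2 - (9/4)*p^3 + (9/16)*p^4
expanded: Gamma^p_pp = (G E_p - 2F F_p + F E_q)/(2D), Gamma^p_pq = (G E_q - F G_p)/(2D), Gamma^p_qq = (2G F_q - G G_p - F G_q)/(2D), Gamma^q_pp = (2E F_p - E E_q - F E_p)/(2D), Gamma^q_pq = (E G_p - F E_q)/(2D), Gamma^q_qq = (E G_q - 2F F_q + F G_p)/(2D); substitute and cancel common factors

Answer: Gamma_ppp = (1296*p^3 - 2592*p^2 - 73889*p - 14384)/(1296*p^4 - 5184*p^3 + 22420*p^2 - 28768*p + 45256), Gamma_ppq = (-66339*p^2 - 11664*p)/(1296*p^4 - 5184*p^3 + 22420*p^2 - 28768*p + 45256), Gamma_pqq = (-59049*p^3 - 29160*p)/(1296*p^4 - 5184*p^3 + 22420*p^2 - 28768*p + 45256), Gamma_qpp = (108711 - 3168*p)/(1296*p^4 - 5184*p^3 + 22420*p^2 - 28768*p + 45256), Gamma_qpq = (1296*p^3 - 5184*p^2 + 96309*p)/(1296*p^4 - 5184*p^3 + 22420*p^2 - 28768*p + 45256), Gamma_qqq = (66339*p^2 + 11664*p)/(1296*p^4 - 5184*p^3 + 22420*p^2 - 28768*p + 45256)


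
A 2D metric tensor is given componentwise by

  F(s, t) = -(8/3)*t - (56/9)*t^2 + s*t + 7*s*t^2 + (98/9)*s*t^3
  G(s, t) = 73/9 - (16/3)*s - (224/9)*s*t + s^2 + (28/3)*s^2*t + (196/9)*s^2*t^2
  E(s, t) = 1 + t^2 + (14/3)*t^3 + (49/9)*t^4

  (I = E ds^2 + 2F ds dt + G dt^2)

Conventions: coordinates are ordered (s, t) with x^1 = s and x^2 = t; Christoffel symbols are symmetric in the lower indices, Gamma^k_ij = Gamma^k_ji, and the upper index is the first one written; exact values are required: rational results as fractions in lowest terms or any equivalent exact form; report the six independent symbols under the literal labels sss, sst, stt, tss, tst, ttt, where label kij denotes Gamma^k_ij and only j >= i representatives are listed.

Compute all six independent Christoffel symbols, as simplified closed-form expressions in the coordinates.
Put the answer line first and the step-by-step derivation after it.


Answer: Gamma_sss = 0, Gamma_sst = (98*t^3 + 63*t^2 + 9*t)/(196*s^2*t^2 + 84*s^2*t + 9*s^2 - 224*s*t - 48*s + 49*t^4 + 42*t^3 + 9*t^2 + 73), Gamma_stt = (98*s*t^2 + 42*s*t)/(196*s^2*t^2 + 84*s^2*t + 9*s^2 - 224*s*t - 48*s + 49*t^4 + 42*t^3 + 9*t^2 + 73), Gamma_tss = 0, Gamma_tst = (196*s*t^2 + 84*s*t + 9*s - 112*t - 24)/(196*s^2*t^2 + 84*s^2*t + 9*s^2 - 224*s*t - 48*s + 49*t^4 + 42*t^3 + 9*t^2 + 73), Gamma_ttt = (196*s^2*t + 42*s^2 - 112*s)/(196*s^2*t^2 + 84*s^2*t + 9*s^2 - 224*s*t - 48*s + 49*t^4 + 42*t^3 + 9*t^2 + 73)

E = 1 + t^2 + (14/3)*t^3 + (49/9)*t^4; F = -(8/3)*t - (56/9)*t^2 + s*t + 7*s*t^2 + (98/9)*s*t^3; G = 73/9 - (16/3)*s - (224/9)*s*t + s^2 + (28/3)*s^2*t + (196/9)*s^2*t^2
Gamma^k_ij = (1/2) g^{kl} (d_i g_jl + d_j g_il - d_l g_ij), with g^inv = (1/(EG-F^2)) [[G, -F], [-F, E]]
first partials: E_s = 0, E_t = 2*t + 14*t^2 + (196/9)*t^3, F_s = t + 7*t^2 + (98/9)*t^3, F_t = -8/3 - (112/9)*t + s + 14*s*t + (98/3)*s*t^2, G_s = -16/3 - (224/9)*t + 2*s + (56/3)*s*t + (392/9)*s*t^2, G_t = -(224/9)*s + (28/3)*s^2 + (392/9)*s^2*t
D = EG - F^2 = 73/9 - (16/3)*s + t^2 - (224/9)*s*t + s^2 + (14/3)*t^3 + (28/3)*s^2*t + (49/9)*t^4 + (196/9)*s^2*t^2
expanded: Gamma^s_ss = (G E_s - 2F F_s + F E_t)/(2D), Gamma^s_st = (G E_t - F G_s)/(2D), Gamma^s_tt = (2G F_t - G G_s - F G_t)/(2D), Gamma^t_ss = (2E F_s - E E_t - F E_s)/(2D), Gamma^t_st = (E G_s - F E_t)/(2D), Gamma^t_tt = (E G_t - 2F F_t + F G_s)/(2D); substitute and cancel common factors


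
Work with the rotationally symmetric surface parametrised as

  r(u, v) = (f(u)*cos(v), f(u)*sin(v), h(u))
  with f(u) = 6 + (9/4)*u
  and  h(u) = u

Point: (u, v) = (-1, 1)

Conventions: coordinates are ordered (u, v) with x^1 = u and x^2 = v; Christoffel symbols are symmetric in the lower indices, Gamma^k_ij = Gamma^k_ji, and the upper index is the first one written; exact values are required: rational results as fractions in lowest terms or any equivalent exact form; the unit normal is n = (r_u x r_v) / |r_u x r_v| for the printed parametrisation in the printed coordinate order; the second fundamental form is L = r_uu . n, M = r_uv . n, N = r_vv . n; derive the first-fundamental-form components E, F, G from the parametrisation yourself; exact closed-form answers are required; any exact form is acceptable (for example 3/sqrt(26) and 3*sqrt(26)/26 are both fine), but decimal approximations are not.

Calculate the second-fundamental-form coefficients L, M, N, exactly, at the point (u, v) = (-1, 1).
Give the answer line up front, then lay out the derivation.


Answer: L = 0, M = 0, N = 15*sqrt(97)/97

f = 15/4, f' = 9/4, f'' = 0, h' = 1, h'' = 0
E = 97/16, F = 0, G = 225/16; answer radicand W^2 = 97/16
unnormalised second-form numerators: l = 0, m = 0, n = 15/4; L = l/sqrt(97/16), and similarly M = m/sqrt(W^2), N = n/sqrt(W^2)


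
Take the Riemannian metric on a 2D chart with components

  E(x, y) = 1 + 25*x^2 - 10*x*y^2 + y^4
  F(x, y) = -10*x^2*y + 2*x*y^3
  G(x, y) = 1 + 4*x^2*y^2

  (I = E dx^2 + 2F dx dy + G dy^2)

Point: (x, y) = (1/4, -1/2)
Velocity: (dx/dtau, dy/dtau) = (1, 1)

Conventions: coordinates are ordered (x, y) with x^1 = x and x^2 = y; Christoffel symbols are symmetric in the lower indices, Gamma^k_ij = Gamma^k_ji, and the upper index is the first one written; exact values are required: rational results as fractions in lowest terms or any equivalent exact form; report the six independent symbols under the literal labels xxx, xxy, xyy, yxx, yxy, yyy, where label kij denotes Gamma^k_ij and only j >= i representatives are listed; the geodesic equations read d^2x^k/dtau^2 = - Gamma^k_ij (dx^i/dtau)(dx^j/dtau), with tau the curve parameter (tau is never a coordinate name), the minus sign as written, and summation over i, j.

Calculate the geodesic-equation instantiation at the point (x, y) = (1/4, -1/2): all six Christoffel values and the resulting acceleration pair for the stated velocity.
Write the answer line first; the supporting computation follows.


Answer: Gamma_xxx = 80/33, Gamma_xxy = 16/33, Gamma_xyy = -8/33, Gamma_yxx = 20/33, Gamma_yxy = 4/33, Gamma_yyy = -2/33; accelerations (d^2x/dtau^2, d^2y/dtau^2) = (-104/33, -26/33)

E = 2, F = 1/4, G = 17/16 at the point
E_x = 10, E_y = 2, F_x = 9/4, F_y = -1/4, G_x = 1/2, G_y = -1/4
EG - F^2 = 33/16;  g^inv = (16/33) * [[17/16, -1/4], [-1/4, 2]]
first-kind symbols [ij,l] = (1/2)(d_i g_jl + d_j g_il - d_l g_ij): [xx,x] = E_x/2 = 5, [xx,y] = F_x - E_y/2 = 5/4, [xy,x] = E_y/2 = 1, [xy,y] = G_x/2 = 1/4, [yy,x] = F_y - G_x/2 = -1/2, [yy,y] = G_y/2 = -1/8
Gamma^x_ij = (G*[ij,x] - F*[ij,y])/(EG - F^2), Gamma^y_ij = (E*[ij,y] - F*[ij,x])/(EG - F^2)
Gamma_xxx = 80/33, Gamma_xxy = 16/33, Gamma_xyy = -8/33, Gamma_yxx = 20/33, Gamma_yxy = 4/33, Gamma_yyy = -2/33
d^2x/dtau^2 = -(Gamma_xxx*(1)^2 + 2*Gamma_xxy*(1)*(1) + Gamma_xyy*(1)^2) = -104/33
d^2y/dtau^2 = -(Gamma_yxx*(1)^2 + 2*Gamma_yxy*(1)*(1) + Gamma_yyy*(1)^2) = -26/33


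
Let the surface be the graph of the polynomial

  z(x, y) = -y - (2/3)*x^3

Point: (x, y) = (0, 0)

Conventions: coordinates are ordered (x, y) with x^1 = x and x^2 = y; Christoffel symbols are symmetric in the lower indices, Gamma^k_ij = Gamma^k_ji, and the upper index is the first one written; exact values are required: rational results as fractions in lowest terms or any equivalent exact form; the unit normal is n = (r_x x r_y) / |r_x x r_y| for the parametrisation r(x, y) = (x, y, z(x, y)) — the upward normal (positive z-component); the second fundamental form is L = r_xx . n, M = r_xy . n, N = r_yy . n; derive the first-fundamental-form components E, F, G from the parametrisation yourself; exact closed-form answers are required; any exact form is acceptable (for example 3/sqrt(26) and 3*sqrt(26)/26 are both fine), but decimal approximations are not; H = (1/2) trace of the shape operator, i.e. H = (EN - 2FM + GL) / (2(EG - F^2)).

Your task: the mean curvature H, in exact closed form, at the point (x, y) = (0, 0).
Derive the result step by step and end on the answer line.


z_x = 0, z_y = -1, z_xx = 0, z_xy = 0, z_yy = 0
E = 1, F = 0, G = 2; answer radicand W^2 = 2
unnormalised second-form numerators: l = 0, m = 0, n = 0; L = l/sqrt(2), and similarly M = m/sqrt(W^2), N = n/sqrt(W^2)
H = (E*n - 2*F*m + G*l) / (2*(EG - F^2)*sqrt(W^2)); E*n - 2*F*m + G*l = 0, EG - F^2 = 2, so H = (0)/sqrt(2)

Answer: H = 0


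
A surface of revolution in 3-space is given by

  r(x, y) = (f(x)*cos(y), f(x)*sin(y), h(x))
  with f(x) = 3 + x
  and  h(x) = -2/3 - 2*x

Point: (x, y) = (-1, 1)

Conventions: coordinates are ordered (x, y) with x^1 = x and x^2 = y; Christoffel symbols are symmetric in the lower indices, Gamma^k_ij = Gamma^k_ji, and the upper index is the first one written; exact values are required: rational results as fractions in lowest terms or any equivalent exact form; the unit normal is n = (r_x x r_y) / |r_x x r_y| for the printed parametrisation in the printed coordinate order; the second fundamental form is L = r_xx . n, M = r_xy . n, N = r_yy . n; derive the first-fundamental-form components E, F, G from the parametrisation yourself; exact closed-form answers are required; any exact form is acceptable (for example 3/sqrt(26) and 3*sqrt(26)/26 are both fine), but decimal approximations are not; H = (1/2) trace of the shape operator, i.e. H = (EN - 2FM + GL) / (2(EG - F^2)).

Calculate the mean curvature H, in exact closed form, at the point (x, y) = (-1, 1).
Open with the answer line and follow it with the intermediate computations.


Answer: H = -sqrt(5)/10

f = 2, f' = 1, f'' = 0, h' = -2, h'' = 0
E = 5, F = 0, G = 4; answer radicand W^2 = 5
unnormalised second-form numerators: l = 0, m = 0, n = -4; L = l/sqrt(5), and similarly M = m/sqrt(W^2), N = n/sqrt(W^2)
H = (E*n - 2*F*m + G*l) / (2*(EG - F^2)*sqrt(W^2)); E*n - 2*F*m + G*l = -20, EG - F^2 = 20, so H = (-1/2)/sqrt(5)


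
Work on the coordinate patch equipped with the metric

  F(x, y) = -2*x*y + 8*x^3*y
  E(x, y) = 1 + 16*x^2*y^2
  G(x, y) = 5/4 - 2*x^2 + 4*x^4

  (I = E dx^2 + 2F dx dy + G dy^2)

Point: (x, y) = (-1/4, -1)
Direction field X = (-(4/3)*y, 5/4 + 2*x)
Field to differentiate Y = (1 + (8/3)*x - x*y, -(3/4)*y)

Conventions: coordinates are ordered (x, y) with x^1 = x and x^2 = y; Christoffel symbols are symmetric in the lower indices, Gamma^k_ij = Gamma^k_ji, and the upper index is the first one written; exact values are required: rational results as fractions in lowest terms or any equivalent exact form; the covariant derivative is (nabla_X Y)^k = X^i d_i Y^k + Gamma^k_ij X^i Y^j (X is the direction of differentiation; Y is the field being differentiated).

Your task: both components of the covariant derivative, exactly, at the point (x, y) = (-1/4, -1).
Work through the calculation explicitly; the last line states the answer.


E = 2, F = -3/8, G = 73/64 at the point
E_x = -8, E_y = -2, F_x = 1/2, F_y = 3/8, G_x = 3/4, G_y = 0
EG - F^2 = 137/64;  g^inv = (64/137) * [[73/64, 3/8], [3/8, 2]]
first-kind symbols [ij,l] = (1/2)(d_i g_jl + d_j g_il - d_l g_ij): [xx,x] = E_x/2 = -4, [xx,y] = F_x - E_y/2 = 3/2, [xy,x] = E_y/2 = -1, [xy,y] = G_x/2 = 3/8, [yy,x] = F_y - G_x/2 = 0, [yy,y] = G_y/2 = 0
Gamma^x_ij = (G*[ij,x] - F*[ij,y])/(EG - F^2), Gamma^y_ij = (E*[ij,y] - F*[ij,x])/(EG - F^2)
Gamma_xxx = -256/137, Gamma_xxy = -64/137, Gamma_xyy = 0, Gamma_yxx = 96/137, Gamma_yxy = 24/137, Gamma_yyy = 0
X = (4/3, 3/4), Y = (1/12, 3/4) at the point

Answer: (nabla_X Y)^x = 28753/6576, (nabla_X Y)^y = -1963/6576


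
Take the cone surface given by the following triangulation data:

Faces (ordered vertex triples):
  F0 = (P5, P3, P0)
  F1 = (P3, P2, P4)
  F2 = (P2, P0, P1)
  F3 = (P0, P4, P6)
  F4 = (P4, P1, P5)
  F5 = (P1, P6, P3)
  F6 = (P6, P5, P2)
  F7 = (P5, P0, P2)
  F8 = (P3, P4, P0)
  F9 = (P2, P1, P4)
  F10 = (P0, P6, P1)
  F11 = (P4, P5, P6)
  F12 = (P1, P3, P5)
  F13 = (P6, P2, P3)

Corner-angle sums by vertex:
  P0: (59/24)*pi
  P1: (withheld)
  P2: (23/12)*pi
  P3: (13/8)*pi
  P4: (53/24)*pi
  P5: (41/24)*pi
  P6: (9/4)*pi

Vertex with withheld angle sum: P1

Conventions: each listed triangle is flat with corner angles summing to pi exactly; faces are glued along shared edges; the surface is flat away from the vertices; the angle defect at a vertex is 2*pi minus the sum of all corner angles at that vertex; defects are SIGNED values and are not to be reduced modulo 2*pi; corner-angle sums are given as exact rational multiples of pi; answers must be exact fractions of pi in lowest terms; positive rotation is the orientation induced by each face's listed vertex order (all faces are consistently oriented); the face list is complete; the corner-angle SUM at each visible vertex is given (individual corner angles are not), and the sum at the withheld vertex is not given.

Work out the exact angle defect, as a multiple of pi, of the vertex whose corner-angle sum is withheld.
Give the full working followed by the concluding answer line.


V = 7, E = 21, F = 14; chi = V - E + F = 0
Gauss-Bonnet: total defect = 2*pi*chi = 0; visible defects sum to -pi/6

Answer: defect(P1) = pi/6


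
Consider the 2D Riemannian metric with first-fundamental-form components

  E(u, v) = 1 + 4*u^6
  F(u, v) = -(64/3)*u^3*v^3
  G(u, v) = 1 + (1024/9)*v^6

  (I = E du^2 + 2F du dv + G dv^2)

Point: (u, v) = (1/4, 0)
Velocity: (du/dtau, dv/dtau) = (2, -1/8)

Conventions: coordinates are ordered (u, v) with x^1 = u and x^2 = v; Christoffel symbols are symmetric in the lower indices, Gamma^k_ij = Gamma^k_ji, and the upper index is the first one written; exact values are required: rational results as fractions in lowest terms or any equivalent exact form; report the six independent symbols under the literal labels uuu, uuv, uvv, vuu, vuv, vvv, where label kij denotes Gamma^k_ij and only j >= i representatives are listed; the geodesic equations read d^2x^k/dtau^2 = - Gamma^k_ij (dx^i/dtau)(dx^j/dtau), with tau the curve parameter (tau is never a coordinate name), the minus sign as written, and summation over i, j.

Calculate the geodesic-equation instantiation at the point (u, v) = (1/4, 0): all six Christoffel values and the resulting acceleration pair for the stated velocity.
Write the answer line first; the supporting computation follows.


Answer: Gamma_uuu = 12/1025, Gamma_uuv = 0, Gamma_uvv = 0, Gamma_vuu = 0, Gamma_vuv = 0, Gamma_vvv = 0; accelerations (d^2u/dtau^2, d^2v/dtau^2) = (-48/1025, 0)

E = 1025/1024, F = 0, G = 1 at the point
E_u = 3/128, E_v = 0, F_u = 0, F_v = 0, G_u = 0, G_v = 0
EG - F^2 = 1025/1024;  g^inv = (1024/1025) * [[1, 0], [0, 1025/1024]]
first-kind symbols [ij,l] = (1/2)(d_i g_jl + d_j g_il - d_l g_ij): [uu,u] = E_u/2 = 3/256, [uu,v] = F_u - E_v/2 = 0, [uv,u] = E_v/2 = 0, [uv,v] = G_u/2 = 0, [vv,u] = F_v - G_u/2 = 0, [vv,v] = G_v/2 = 0
Gamma^u_ij = (G*[ij,u] - F*[ij,v])/(EG - F^2), Gamma^v_ij = (E*[ij,v] - F*[ij,u])/(EG - F^2)
Gamma_uuu = 12/1025, Gamma_uuv = 0, Gamma_uvv = 0, Gamma_vuu = 0, Gamma_vuv = 0, Gamma_vvv = 0
d^2u/dtau^2 = -(Gamma_uuu*(2)^2 + 2*Gamma_uuv*(2)*(-1/8) + Gamma_uvv*(-1/8)^2) = -48/1025
d^2v/dtau^2 = -(Gamma_vuu*(2)^2 + 2*Gamma_vuv*(2)*(-1/8) + Gamma_vvv*(-1/8)^2) = 0


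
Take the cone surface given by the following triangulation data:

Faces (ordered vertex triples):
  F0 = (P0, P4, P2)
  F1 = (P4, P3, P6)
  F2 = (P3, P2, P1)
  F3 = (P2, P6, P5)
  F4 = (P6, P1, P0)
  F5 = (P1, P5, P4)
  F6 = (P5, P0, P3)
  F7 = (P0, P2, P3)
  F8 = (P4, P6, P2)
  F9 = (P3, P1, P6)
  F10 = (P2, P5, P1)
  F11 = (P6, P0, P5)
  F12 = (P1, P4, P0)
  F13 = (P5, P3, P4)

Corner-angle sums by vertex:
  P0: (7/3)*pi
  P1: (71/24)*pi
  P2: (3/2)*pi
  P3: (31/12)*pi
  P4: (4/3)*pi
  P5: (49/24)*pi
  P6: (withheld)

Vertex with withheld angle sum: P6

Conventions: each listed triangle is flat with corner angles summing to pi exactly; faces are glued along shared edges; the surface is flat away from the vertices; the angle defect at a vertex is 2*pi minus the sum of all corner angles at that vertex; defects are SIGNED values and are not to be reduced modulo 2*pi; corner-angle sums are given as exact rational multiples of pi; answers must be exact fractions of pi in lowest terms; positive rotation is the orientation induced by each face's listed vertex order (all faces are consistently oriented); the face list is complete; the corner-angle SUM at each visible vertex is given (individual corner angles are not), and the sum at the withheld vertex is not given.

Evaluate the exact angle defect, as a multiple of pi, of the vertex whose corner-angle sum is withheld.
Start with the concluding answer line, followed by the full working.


Answer: defect(P6) = (3/4)*pi

V = 7, E = 21, F = 14; chi = V - E + F = 0
Gauss-Bonnet: total defect = 2*pi*chi = 0; visible defects sum to (-3/4)*pi


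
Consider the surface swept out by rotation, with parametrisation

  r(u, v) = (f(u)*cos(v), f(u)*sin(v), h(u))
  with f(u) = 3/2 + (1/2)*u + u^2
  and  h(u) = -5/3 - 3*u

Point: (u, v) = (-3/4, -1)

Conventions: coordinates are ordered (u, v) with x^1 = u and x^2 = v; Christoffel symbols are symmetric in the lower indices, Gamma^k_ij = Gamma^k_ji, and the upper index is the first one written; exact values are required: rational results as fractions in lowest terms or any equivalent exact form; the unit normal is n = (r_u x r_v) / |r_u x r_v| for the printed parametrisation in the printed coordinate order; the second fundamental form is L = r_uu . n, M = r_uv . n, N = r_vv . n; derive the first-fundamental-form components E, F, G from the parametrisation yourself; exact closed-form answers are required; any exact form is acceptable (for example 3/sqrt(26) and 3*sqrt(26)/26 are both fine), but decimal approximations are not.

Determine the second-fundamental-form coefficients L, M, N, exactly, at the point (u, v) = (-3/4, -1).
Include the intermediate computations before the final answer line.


f = 27/16, f' = -1, f'' = 2, h' = -3, h'' = 0
E = 10, F = 0, G = 729/256; answer radicand W^2 = 10
unnormalised second-form numerators: l = 6, m = 0, n = -81/16; L = l/sqrt(10), and similarly M = m/sqrt(W^2), N = n/sqrt(W^2)

Answer: L = 3*sqrt(10)/5, M = 0, N = -81*sqrt(10)/160


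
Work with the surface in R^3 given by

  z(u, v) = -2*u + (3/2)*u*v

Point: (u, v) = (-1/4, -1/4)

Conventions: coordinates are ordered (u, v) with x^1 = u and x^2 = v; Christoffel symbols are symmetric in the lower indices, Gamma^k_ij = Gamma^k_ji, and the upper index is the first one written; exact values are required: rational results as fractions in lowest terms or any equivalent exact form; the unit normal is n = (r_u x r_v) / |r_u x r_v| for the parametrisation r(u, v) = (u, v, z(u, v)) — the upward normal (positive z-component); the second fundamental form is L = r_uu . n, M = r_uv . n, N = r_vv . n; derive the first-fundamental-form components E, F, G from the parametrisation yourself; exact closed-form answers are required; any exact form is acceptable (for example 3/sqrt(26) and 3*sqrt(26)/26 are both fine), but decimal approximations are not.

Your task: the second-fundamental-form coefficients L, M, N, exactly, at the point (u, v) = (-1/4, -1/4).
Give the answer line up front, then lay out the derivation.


Answer: L = 0, M = 6*sqrt(434)/217, N = 0

z_u = -19/8, z_v = -3/8, z_uu = 0, z_uv = 3/2, z_vv = 0
E = 425/64, F = 57/64, G = 73/64; answer radicand W^2 = 217/32
unnormalised second-form numerators: l = 0, m = 3/2, n = 0; L = l/sqrt(217/32), and similarly M = m/sqrt(W^2), N = n/sqrt(W^2)


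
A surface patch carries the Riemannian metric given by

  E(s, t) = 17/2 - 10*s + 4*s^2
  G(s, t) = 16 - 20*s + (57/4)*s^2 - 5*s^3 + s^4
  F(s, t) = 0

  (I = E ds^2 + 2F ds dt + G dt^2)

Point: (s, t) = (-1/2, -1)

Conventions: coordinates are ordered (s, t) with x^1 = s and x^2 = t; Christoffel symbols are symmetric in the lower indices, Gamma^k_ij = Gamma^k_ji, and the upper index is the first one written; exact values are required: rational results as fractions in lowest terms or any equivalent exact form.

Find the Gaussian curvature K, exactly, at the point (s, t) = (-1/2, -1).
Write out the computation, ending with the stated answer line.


E = 29/2, F = 0, G = 121/4, EG - F^2 = 3509/8 at the point
E_s = -14, E_t = 0, F_s = 0, F_t = 0, G_s = -77/2, G_t = 0
E_tt = 0, F_st = 0, G_ss = 93/2
Brioschi: K = (det M1 - det M2) / (EG - F^2)^2 with the standard first/second-derivative matrices M1, M2.
M1 = [[-E_tt/2 + F_st - G_ss/2, E_s/2, F_s - E_t/2], [F_t - G_s/2, E, F], [G_t/2, F, G]] = [[-93/4, -7, 0], [77/4, 29/2, 0], [0, 0, 121/4]]; det M1 = -195899/32
M2 = [[0, E_t/2, G_s/2], [E_t/2, E, F], [G_s/2, F, G]] = [[0, 0, -77/4], [0, 29/2, 0], [-77/4, 0, 121/4]]; det M2 = -171941/32
det M1 - det M2 = -11979/16; K = -11979/16 / (3509/8)^2 = -36/9251

Answer: K = -36/9251


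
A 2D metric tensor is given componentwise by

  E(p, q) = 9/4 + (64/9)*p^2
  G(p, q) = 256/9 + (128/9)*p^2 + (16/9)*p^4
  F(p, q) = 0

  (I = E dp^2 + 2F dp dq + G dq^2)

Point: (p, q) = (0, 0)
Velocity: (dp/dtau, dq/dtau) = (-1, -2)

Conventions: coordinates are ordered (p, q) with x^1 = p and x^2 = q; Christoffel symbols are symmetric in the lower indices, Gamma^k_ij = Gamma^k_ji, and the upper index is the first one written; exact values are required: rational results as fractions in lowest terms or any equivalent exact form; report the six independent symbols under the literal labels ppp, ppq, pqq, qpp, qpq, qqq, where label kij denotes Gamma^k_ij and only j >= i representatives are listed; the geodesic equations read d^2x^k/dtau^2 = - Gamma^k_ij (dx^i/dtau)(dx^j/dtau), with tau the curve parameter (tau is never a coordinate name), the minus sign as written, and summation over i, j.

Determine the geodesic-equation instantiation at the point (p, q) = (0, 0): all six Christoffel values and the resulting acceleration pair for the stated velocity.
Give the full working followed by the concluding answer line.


E = 9/4, F = 0, G = 256/9 at the point
E_p = 0, E_q = 0, F_p = 0, F_q = 0, G_p = 0, G_q = 0
EG - F^2 = 64;  g^inv = (1/64) * [[256/9, 0], [0, 9/4]]
first-kind symbols [ij,l] = (1/2)(d_i g_jl + d_j g_il - d_l g_ij): [pp,p] = E_p/2 = 0, [pp,q] = F_p - E_q/2 = 0, [pq,p] = E_q/2 = 0, [pq,q] = G_p/2 = 0, [qq,p] = F_q - G_p/2 = 0, [qq,q] = G_q/2 = 0
Gamma^p_ij = (G*[ij,p] - F*[ij,q])/(EG - F^2), Gamma^q_ij = (E*[ij,q] - F*[ij,p])/(EG - F^2)
Gamma_ppp = 0, Gamma_ppq = 0, Gamma_pqq = 0, Gamma_qpp = 0, Gamma_qpq = 0, Gamma_qqq = 0
d^2p/dtau^2 = -(Gamma_ppp*(-1)^2 + 2*Gamma_ppq*(-1)*(-2) + Gamma_pqq*(-2)^2) = 0
d^2q/dtau^2 = -(Gamma_qpp*(-1)^2 + 2*Gamma_qpq*(-1)*(-2) + Gamma_qqq*(-2)^2) = 0

Answer: Gamma_ppp = 0, Gamma_ppq = 0, Gamma_pqq = 0, Gamma_qpp = 0, Gamma_qpq = 0, Gamma_qqq = 0; accelerations (d^2p/dtau^2, d^2q/dtau^2) = (0, 0)


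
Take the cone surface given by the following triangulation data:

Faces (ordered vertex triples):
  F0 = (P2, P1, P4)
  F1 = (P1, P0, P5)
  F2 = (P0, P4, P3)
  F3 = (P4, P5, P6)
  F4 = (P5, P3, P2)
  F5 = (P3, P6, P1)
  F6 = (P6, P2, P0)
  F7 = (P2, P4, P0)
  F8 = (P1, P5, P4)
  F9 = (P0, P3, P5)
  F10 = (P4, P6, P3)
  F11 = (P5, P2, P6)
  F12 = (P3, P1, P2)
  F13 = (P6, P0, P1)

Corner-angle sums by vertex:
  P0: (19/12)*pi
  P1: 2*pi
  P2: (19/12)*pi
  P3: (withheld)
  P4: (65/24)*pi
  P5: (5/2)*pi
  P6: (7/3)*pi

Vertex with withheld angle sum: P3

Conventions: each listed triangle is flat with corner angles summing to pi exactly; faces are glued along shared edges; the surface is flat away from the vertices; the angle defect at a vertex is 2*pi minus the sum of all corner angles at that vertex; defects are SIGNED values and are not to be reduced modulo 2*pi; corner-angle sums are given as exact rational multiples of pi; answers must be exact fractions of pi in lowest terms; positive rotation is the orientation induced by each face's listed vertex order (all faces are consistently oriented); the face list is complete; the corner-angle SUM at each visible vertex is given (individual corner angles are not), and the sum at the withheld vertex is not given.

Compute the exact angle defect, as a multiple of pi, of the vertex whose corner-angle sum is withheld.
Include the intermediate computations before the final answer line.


V = 7, E = 21, F = 14; chi = V - E + F = 0
Gauss-Bonnet: total defect = 2*pi*chi = 0; visible defects sum to (-17/24)*pi

Answer: defect(P3) = (17/24)*pi


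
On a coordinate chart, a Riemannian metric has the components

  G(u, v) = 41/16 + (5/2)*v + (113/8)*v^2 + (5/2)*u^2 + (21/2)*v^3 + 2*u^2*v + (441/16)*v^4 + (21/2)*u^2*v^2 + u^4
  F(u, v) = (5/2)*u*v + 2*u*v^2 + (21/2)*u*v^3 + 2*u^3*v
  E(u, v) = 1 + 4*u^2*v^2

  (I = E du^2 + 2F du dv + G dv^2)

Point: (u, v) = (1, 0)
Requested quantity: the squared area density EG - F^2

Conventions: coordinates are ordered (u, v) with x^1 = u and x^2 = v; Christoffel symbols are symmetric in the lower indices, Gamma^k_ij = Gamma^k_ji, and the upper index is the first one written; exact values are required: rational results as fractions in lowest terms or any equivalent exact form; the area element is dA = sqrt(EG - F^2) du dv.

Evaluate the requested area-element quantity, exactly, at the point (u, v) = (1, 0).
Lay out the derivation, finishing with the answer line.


E = 1, F = 0, G = 97/16; EG - F^2 = 97/16

Answer: EG - F^2 = 97/16


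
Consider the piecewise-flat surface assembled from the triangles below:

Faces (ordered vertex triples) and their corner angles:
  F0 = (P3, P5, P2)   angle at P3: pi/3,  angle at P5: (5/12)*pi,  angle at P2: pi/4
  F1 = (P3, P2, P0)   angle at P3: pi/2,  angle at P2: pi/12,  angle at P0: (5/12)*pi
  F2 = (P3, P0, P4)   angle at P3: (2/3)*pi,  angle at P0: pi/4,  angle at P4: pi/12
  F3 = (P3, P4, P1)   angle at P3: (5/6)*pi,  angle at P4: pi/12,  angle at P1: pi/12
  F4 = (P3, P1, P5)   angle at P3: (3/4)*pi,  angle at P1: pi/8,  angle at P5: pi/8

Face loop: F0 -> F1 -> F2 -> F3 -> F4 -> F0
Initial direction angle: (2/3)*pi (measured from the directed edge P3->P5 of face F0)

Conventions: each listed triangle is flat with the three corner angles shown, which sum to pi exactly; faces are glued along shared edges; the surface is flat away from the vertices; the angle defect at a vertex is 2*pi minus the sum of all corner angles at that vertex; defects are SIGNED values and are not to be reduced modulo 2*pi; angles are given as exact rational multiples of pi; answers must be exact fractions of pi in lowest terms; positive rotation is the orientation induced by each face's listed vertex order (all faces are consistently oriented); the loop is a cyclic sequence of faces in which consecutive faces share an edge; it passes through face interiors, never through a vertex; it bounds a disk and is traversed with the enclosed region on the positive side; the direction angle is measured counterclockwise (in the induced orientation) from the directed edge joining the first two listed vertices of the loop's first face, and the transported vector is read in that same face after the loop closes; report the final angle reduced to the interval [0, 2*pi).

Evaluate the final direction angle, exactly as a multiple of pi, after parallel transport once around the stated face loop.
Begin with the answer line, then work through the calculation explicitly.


Answer: final direction angle = (19/12)*pi

enclosed vertex P3: corner angles sum to (37/12)*pi, defect = 2*pi - (37/12)*pi = (-13/12)*pi
transport around the loop rotates by the sum of enclosed defects; add to the initial angle mod 2*pi
final angle = (2/3)*pi - (13/12)*pi = (19/12)*pi (mod 2*pi)


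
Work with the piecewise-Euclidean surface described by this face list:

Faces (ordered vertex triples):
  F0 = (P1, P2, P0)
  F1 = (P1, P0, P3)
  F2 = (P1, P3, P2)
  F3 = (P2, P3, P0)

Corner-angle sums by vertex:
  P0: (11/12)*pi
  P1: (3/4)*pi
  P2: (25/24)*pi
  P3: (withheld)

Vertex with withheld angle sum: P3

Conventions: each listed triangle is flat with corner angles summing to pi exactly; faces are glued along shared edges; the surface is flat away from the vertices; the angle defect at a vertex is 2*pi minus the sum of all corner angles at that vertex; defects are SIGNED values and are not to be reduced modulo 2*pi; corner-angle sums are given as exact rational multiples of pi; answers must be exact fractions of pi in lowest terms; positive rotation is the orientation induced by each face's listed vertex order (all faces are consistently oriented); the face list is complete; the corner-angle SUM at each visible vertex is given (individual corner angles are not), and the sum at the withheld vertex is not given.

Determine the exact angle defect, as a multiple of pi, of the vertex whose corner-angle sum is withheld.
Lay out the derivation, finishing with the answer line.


V = 4, E = 6, F = 4; chi = V - E + F = 2
Gauss-Bonnet: total defect = 2*pi*chi = 4*pi; visible defects sum to (79/24)*pi

Answer: defect(P3) = (17/24)*pi


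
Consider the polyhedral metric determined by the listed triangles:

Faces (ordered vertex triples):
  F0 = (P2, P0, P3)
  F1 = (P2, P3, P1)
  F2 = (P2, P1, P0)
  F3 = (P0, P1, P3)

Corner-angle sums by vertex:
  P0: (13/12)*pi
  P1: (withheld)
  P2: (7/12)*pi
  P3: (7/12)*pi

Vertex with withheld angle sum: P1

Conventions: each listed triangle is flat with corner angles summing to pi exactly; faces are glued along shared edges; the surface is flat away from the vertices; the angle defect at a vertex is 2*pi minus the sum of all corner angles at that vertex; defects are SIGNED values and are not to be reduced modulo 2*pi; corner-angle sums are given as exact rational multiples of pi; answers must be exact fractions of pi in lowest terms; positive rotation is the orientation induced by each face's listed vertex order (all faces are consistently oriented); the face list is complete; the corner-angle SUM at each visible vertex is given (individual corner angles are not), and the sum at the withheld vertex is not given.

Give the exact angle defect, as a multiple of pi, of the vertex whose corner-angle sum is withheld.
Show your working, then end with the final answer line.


V = 4, E = 6, F = 4; chi = V - E + F = 2
Gauss-Bonnet: total defect = 2*pi*chi = 4*pi; visible defects sum to (15/4)*pi

Answer: defect(P1) = pi/4


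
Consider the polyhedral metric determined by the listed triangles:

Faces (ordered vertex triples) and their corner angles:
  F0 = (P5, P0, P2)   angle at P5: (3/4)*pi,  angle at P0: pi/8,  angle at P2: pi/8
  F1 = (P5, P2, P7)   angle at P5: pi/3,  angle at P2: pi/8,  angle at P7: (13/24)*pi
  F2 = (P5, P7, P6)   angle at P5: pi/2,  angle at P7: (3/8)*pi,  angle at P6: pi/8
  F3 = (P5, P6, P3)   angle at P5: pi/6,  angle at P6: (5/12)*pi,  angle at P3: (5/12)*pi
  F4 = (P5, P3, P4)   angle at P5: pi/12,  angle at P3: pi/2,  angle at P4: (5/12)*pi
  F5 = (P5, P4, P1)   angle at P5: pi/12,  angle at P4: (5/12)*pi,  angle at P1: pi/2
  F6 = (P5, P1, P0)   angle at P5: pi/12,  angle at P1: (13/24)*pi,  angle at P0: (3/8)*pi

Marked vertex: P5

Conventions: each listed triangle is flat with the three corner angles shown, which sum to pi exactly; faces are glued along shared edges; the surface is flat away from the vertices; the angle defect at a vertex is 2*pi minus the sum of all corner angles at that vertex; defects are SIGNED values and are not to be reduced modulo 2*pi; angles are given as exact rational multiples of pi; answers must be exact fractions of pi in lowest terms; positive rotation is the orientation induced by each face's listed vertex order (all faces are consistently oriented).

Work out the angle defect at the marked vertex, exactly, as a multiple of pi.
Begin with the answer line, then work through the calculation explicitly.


Answer: defect(P5) = 0

Sum of corner angles at P5: 2*pi
defect = 2*pi - 2*pi


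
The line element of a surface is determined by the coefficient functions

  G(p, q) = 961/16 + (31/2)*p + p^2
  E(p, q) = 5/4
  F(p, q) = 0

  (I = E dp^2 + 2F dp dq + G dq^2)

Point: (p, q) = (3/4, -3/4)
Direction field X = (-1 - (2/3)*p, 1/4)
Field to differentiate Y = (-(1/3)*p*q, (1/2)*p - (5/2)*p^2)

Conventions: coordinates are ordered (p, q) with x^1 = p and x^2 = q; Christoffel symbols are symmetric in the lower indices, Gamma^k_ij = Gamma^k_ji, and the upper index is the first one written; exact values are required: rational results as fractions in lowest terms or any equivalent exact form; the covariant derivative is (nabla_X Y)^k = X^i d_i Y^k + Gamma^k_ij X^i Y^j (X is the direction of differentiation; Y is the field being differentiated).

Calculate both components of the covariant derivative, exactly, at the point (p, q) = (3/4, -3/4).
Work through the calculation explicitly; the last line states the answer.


E = 5/4, F = 0, G = 289/4 at the point
E_p = 0, E_q = 0, F_p = 0, F_q = 0, G_p = 17, G_q = 0
EG - F^2 = 1445/16;  g^inv = (16/1445) * [[289/4, 0], [0, 5/4]]
first-kind symbols [ij,l] = (1/2)(d_i g_jl + d_j g_il - d_l g_ij): [pp,p] = E_p/2 = 0, [pp,q] = F_p - E_q/2 = 0, [pq,p] = E_q/2 = 0, [pq,q] = G_p/2 = 17/2, [qq,p] = F_q - G_p/2 = -17/2, [qq,q] = G_q/2 = 0
Gamma^p_ij = (G*[ij,p] - F*[ij,q])/(EG - F^2), Gamma^q_ij = (E*[ij,q] - F*[ij,p])/(EG - F^2)
Gamma_ppp = 0, Gamma_ppq = 0, Gamma_pqq = -34/5, Gamma_qpp = 0, Gamma_qpq = 2/17, Gamma_qqq = 0
X = (-3/2, 1/4), Y = (3/16, -33/32) at the point

Answer: (nabla_X Y)^p = 421/320, (nabla_X Y)^q = 81/16


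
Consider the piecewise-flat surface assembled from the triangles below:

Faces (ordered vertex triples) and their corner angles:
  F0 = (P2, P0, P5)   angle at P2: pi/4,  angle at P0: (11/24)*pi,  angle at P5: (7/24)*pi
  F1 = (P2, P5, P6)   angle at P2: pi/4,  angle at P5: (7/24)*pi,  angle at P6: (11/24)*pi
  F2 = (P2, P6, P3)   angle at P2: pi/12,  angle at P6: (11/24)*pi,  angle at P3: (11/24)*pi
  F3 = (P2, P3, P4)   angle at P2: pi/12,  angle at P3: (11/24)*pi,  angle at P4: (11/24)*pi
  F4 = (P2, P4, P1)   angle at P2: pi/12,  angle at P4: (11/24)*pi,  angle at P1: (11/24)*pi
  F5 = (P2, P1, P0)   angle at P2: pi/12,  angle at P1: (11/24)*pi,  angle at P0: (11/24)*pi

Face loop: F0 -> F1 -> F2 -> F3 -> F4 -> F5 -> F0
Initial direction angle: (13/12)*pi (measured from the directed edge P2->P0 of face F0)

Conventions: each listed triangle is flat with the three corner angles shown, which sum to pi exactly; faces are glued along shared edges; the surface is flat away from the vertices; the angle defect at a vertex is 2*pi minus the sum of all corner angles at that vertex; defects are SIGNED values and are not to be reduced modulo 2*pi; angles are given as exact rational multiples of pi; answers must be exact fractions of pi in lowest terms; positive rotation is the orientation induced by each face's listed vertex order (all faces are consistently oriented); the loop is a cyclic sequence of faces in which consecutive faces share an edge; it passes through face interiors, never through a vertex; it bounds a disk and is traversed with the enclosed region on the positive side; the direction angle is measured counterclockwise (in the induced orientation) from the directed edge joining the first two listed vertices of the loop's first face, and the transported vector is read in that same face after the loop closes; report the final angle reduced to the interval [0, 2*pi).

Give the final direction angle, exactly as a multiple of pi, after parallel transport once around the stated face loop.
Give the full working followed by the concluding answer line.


enclosed vertex P2: corner angles sum to (5/6)*pi, defect = 2*pi - (5/6)*pi = (7/6)*pi
the rotation equals the total enclosed defect, so the final angle is initial + defects (mod 2*pi)
final angle = (13/12)*pi + (7/6)*pi = pi/4 (mod 2*pi)

Answer: final direction angle = pi/4


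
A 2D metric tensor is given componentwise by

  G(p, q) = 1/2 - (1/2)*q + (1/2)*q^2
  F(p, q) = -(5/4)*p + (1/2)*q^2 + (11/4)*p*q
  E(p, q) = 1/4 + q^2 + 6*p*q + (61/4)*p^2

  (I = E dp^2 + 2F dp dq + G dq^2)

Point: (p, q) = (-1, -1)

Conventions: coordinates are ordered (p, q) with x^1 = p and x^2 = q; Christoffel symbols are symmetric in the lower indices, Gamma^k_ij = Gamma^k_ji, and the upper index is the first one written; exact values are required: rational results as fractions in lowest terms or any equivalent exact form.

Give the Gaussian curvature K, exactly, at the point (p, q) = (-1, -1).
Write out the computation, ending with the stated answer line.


E = 45/2, F = 9/2, G = 3/2, EG - F^2 = 27/2 at the point
E_p = -73/2, E_q = -8, F_p = -4, F_q = -15/4, G_p = 0, G_q = -3/2
E_qq = 2, F_pq = 11/4, G_pp = 0
By Brioschi, K is (det M1 - det M2) divided by (EG - F^2) squared.
M1 = [[-E_qq/2 + F_pq - G_pp/2, E_p/2, F_p - E_q/2], [F_q - G_p/2, E, F], [G_q/2, F, G]] = [[7/4, -73/4, 0], [-15/4, 45/2, 9/2], [-3/4, 9/2, 3/2]]; det M1 = -279/16
M2 = [[0, E_q/2, G_p/2], [E_q/2, E, F], [G_p/2, F, G]] = [[0, -4, 0], [-4, 45/2, 9/2], [0, 9/2, 3/2]]; det M2 = -24
det M1 - det M2 = 105/16; K = 105/16 / (27/2)^2 = 35/972

Answer: K = 35/972


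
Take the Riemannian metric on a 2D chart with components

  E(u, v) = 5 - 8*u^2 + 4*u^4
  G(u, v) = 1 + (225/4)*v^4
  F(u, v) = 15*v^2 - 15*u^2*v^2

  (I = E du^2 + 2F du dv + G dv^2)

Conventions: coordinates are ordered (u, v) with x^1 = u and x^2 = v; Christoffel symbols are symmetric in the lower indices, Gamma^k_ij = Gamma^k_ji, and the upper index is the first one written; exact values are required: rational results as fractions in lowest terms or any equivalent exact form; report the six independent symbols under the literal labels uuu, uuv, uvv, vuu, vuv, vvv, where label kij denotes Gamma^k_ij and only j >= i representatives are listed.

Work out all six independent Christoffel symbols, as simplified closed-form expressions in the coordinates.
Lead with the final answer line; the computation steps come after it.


Answer: Gamma_uuu = (32*u^3 - 32*u)/(16*u^4 - 32*u^2 + 225*v^4 + 20), Gamma_uuv = 0, Gamma_uvv = (-120*u^2*v + 120*v)/(16*u^4 - 32*u^2 + 225*v^4 + 20), Gamma_vuu = -120*u*v^2/(16*u^4 - 32*u^2 + 225*v^4 + 20), Gamma_vuv = 0, Gamma_vvv = 450*v^3/(16*u^4 - 32*u^2 + 225*v^4 + 20)

E = 5 - 8*u^2 + 4*u^4; F = 15*v^2 - 15*u^2*v^2; G = 1 + (225/4)*v^4
Gamma^k_ij = (1/2) g^{kl} (d_i g_jl + d_j g_il - d_l g_ij), with g^inv = (1/(EG-F^2)) [[G, -F], [-F, E]]
first partials: E_u = -16*u + 16*u^3, E_v = 0, F_u = -30*u*v^2, F_v = 30*v - 30*u^2*v, G_u = 0, G_v = 225*v^3
D = EG - F^2 = 5 - 8*u^2 + (225/4)*v^4 + 4*u^4
expanded: Gamma^u_uu = (G E_u - 2F F_u + F E_v)/(2D), Gamma^u_uv = (G E_v - F G_u)/(2D), Gamma^u_vv = (2G F_v - G G_u - F G_v)/(2D), Gamma^v_uu = (2E F_u - E E_v - F E_u)/(2D), Gamma^v_uv = (E G_u - F E_v)/(2D), Gamma^v_vv = (E G_v - 2F F_v + F G_u)/(2D); substitute and cancel common factors
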